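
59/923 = 59/923  =  0.06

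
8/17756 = 2/4439  =  0.00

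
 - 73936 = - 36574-37362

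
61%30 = 1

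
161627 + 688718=850345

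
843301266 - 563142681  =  280158585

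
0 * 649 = 0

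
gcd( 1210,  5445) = 605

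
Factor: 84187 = 29^1*2903^1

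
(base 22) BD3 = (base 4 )1113231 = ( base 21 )cf6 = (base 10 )5613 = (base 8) 12755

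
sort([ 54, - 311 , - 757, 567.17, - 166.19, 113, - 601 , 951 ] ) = [ - 757, - 601, - 311, - 166.19,54 , 113, 567.17,951]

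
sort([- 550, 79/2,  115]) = [ - 550 , 79/2,115 ] 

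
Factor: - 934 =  - 2^1 *467^1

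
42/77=6/11 = 0.55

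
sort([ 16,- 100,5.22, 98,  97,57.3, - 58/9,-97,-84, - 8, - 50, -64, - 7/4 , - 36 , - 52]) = [-100,  -  97, - 84,-64,  -  52, - 50,  -  36, - 8, - 58/9, -7/4,5.22 , 16, 57.3, 97  ,  98]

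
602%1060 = 602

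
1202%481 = 240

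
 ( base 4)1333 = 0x7f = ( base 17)78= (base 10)127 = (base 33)3s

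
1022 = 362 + 660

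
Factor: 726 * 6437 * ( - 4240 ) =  - 2^5*3^1*5^1*11^2*41^1*53^1*157^1 =-  19814630880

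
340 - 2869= - 2529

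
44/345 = 44/345 = 0.13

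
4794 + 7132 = 11926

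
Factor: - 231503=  - 231503^1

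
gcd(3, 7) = 1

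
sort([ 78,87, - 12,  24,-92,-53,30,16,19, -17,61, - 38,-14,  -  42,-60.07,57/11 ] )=[-92, - 60.07,- 53,-42,-38,-17, - 14, - 12,57/11,16,  19,24,30,  61,78, 87]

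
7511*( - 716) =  - 5377876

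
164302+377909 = 542211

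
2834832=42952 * 66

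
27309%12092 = 3125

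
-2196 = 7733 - 9929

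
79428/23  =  3453  +  9/23= 3453.39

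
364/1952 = 91/488 = 0.19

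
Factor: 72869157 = 3^2 * 17^1*173^1 * 2753^1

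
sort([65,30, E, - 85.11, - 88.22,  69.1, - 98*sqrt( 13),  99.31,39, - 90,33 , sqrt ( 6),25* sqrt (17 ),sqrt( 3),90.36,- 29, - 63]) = [ - 98*sqrt(13), - 90, - 88.22 ,  -  85.11, - 63,  -  29 , sqrt(3 ), sqrt(6), E,30,33,39,65,69.1,90.36,99.31, 25*sqrt(17 )]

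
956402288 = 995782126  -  39379838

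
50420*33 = 1663860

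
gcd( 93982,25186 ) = 98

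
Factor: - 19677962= - 2^1*9838981^1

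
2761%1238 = 285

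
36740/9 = 4082  +  2/9 = 4082.22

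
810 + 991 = 1801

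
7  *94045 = 658315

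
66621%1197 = 786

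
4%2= 0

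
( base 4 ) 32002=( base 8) 1602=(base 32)S2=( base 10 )898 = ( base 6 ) 4054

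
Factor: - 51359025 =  - 3^1*5^2*233^1*2939^1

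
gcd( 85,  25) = 5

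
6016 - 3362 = 2654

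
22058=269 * 82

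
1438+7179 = 8617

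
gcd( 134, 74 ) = 2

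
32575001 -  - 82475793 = 115050794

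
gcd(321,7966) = 1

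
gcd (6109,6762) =1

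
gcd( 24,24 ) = 24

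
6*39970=239820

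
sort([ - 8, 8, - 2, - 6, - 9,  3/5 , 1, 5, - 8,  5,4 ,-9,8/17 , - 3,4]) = [-9, - 9, - 8, - 8, - 6, - 3, - 2, 8/17,3/5,1,4,4,5,5, 8] 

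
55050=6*9175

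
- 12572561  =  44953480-57526041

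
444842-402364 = 42478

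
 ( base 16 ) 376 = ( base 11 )736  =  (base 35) pb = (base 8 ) 1566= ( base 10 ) 886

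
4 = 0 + 4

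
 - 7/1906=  - 1 + 1899/1906= - 0.00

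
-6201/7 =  - 6201/7 = - 885.86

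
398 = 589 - 191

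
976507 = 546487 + 430020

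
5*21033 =105165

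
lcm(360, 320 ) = 2880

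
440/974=220/487 =0.45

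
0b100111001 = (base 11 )265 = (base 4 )10321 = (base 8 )471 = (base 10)313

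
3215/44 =3215/44 = 73.07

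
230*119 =27370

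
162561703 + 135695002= 298256705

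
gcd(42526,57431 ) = 11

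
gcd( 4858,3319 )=1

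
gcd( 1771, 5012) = 7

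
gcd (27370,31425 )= 5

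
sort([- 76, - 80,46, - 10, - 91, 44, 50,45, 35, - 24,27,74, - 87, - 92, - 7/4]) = [ - 92, - 91  , - 87, - 80  , - 76,-24 , - 10, - 7/4,27,35,44,45 , 46,50 , 74 ]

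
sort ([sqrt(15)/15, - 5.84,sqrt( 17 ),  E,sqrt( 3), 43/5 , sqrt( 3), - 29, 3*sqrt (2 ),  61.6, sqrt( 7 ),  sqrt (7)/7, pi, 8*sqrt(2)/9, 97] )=[ - 29, - 5.84, sqrt (15)/15, sqrt( 7) /7, 8*sqrt( 2)/9, sqrt( 3), sqrt (3), sqrt ( 7 ), E, pi,sqrt (17), 3*sqrt(2),  43/5,61.6, 97] 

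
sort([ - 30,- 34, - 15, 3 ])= [ - 34,-30, - 15, 3]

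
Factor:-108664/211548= - 94/183 = - 2^1*3^( - 1)*47^1*61^ (  -  1)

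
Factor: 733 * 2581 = 29^1*89^1*733^1 =1891873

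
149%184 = 149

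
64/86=32/43 = 0.74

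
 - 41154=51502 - 92656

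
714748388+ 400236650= 1114985038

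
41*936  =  38376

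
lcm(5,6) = 30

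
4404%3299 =1105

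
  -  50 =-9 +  - 41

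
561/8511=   187/2837 = 0.07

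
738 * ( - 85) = -62730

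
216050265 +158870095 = 374920360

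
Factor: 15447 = 3^1 *19^1*271^1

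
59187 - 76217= - 17030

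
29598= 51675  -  22077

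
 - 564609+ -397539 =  -962148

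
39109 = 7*5587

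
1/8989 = 1/8989 = 0.00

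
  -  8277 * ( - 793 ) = 6563661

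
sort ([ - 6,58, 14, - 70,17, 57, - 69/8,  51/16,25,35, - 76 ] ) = [ - 76, - 70, - 69/8, -6, 51/16,14,17,25,35,57,58]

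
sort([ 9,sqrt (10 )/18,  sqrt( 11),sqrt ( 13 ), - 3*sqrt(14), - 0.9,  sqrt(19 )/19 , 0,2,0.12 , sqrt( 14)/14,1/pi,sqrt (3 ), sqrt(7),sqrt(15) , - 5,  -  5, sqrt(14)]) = [-3*sqrt( 14 ), - 5,- 5,-0.9,0,0.12, sqrt( 10 )/18, sqrt( 19 )/19,sqrt( 14)/14,1/pi, sqrt(3 ),2,sqrt( 7 ),sqrt( 11 ), sqrt(13 ) , sqrt(14 ),sqrt( 15),  9]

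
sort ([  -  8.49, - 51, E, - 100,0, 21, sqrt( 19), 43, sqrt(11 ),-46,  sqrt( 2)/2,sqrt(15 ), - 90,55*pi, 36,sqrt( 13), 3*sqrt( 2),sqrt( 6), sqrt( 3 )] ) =[  -  100,- 90, - 51 , - 46, - 8.49,0,sqrt(2)/2, sqrt(3), sqrt ( 6), E, sqrt(11), sqrt( 13),sqrt ( 15 ),3 * sqrt( 2), sqrt( 19),21,36,  43 , 55*pi]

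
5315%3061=2254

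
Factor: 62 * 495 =30690 = 2^1*3^2*5^1*11^1*31^1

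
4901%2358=185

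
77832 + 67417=145249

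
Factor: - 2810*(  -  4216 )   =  2^4*5^1*17^1*31^1*281^1 = 11846960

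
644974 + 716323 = 1361297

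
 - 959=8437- 9396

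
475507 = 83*5729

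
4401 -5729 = - 1328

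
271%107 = 57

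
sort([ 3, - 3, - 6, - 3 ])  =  [ - 6, - 3,  -  3 , 3]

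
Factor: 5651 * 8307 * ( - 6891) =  - 3^3 * 13^1*71^1*2297^1*5651^1 = -  323483227587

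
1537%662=213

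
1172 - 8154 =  - 6982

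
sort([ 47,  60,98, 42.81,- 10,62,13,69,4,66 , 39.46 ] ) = [ - 10,4,13,39.46 , 42.81,47,60,62, 66, 69,98 ] 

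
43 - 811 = -768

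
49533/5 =9906 + 3/5=9906.60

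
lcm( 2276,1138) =2276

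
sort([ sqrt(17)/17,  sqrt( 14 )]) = [ sqrt(17) /17,sqrt(14 )] 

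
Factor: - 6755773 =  - 19^1*43^1 * 8269^1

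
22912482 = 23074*993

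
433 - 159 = 274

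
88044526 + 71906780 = 159951306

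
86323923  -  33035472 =53288451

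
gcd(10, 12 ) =2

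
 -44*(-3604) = 158576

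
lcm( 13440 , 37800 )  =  604800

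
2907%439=273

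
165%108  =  57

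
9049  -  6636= 2413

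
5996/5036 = 1+240/1259 = 1.19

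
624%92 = 72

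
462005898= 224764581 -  - 237241317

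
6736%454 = 380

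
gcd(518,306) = 2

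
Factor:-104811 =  - 3^1*7^2*23^1*31^1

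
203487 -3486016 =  - 3282529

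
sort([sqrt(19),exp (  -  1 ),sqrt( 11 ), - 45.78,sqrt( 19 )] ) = [ - 45.78,exp( - 1),sqrt(11), sqrt( 19),sqrt( 19)] 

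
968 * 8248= 7984064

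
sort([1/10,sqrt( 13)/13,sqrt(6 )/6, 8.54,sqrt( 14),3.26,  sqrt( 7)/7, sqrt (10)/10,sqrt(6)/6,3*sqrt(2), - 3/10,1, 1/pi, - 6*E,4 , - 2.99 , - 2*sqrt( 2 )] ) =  [ - 6*E,- 2.99,  -  2*sqrt( 2 ),-3/10, 1/10,  sqrt( 13)/13,sqrt( 10)/10,1/pi,sqrt( 7)/7, sqrt(6 )/6,sqrt( 6)/6,1,  3.26,sqrt(14),4, 3*sqrt(2) , 8.54]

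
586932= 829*708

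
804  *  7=5628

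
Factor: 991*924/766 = 2^1*3^1*7^1*11^1 * 383^(-1) * 991^1 = 457842/383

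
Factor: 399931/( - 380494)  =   -2^ (-1)*7^1*17^( - 1)*19^( - 1)*97^1 = -679/646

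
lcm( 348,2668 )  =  8004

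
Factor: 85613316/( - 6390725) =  - 2^2 * 3^1*5^( - 2)* 11^ ( - 1) * 17^( - 1 )*19^2*1367^( - 1 )*19763^1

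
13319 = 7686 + 5633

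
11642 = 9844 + 1798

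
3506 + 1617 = 5123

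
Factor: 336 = 2^4*3^1*7^1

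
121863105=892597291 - 770734186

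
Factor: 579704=2^3*233^1*311^1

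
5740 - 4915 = 825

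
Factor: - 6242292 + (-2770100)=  - 2^3 * 443^1*2543^1 = - 9012392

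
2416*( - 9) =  - 21744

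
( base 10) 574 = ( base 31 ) ig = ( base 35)GE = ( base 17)1GD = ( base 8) 1076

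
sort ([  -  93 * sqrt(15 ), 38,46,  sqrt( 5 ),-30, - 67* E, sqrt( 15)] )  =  [ - 93 * sqrt( 15), - 67*E, - 30,sqrt( 5),sqrt( 15),38,46]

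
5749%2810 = 129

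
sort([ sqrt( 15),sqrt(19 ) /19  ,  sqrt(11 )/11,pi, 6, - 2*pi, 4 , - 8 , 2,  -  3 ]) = [ - 8, -2*pi, - 3, sqrt(19)/19, sqrt( 11)/11,2, pi, sqrt( 15 ), 4, 6]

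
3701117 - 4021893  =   - 320776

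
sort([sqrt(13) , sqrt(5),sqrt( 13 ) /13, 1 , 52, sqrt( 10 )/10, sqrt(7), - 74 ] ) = [ - 74, sqrt( 13)/13, sqrt( 10 )/10, 1, sqrt( 5), sqrt( 7), sqrt( 13), 52 ]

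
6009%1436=265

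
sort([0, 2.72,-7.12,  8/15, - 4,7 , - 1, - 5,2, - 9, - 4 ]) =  [ - 9, - 7.12, - 5, - 4  , -4,- 1,0, 8/15  ,  2,  2.72,7]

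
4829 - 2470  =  2359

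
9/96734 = 9/96734 = 0.00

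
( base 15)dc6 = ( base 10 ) 3111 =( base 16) C27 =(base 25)4OB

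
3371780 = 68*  49585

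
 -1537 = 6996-8533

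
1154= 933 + 221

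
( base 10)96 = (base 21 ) 4C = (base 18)56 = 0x60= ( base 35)2q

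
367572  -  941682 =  - 574110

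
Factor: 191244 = 2^2*3^1*15937^1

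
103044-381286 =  - 278242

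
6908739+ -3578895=3329844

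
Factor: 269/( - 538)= -2^ ( - 1 ) = - 1/2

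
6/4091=6/4091   =  0.00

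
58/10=5 + 4/5 = 5.80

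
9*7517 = 67653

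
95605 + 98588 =194193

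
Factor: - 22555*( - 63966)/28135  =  288550626/5627 = 2^1*3^1 * 7^1*13^1  *  17^(  -  1)*331^(-1 )*347^1 *1523^1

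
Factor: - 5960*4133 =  - 24632680=- 2^3*5^1 * 149^1 * 4133^1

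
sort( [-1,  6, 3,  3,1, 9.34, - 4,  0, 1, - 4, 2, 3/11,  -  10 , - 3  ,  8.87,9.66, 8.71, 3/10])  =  [-10, - 4, - 4,-3, - 1 , 0,3/11,3/10, 1, 1, 2, 3,  3 , 6 , 8.71, 8.87, 9.34,9.66] 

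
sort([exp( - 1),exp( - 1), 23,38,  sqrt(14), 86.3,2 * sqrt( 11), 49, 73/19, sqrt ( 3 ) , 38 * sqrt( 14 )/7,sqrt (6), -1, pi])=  [ - 1, exp( - 1 ), exp ( - 1 ), sqrt( 3), sqrt( 6 ), pi, sqrt( 14), 73/19 , 2*sqrt( 11 ), 38 * sqrt( 14 ) /7,23, 38, 49,86.3]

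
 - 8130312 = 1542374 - 9672686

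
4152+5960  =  10112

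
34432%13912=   6608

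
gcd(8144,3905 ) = 1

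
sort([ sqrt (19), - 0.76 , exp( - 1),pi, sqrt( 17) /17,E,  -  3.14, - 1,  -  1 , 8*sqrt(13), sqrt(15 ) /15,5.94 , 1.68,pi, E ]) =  [-3.14, - 1, - 1,-0.76,sqrt(17)/17,  sqrt(15)/15,exp ( - 1 ) , 1.68,E,E, pi, pi,sqrt(19), 5.94, 8*sqrt(13) ]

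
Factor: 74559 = 3^1 * 29^1*857^1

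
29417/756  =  38+689/756 = 38.91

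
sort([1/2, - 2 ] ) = [ - 2,1/2]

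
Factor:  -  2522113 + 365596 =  - 3^3*11^1*53^1*137^1 = - 2156517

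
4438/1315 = 3 + 493/1315 = 3.37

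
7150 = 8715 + -1565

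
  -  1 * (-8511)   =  8511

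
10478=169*62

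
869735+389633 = 1259368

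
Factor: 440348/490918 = 2^1*283^1*631^( - 1 ) = 566/631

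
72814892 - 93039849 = -20224957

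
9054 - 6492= 2562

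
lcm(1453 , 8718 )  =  8718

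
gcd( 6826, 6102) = 2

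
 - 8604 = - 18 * 478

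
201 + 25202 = 25403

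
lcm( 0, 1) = 0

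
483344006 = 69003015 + 414340991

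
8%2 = 0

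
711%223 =42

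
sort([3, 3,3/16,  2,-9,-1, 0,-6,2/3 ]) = [  -  9, - 6,  -  1,  0,  3/16, 2/3,2 , 3, 3] 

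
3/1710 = 1/570 = 0.00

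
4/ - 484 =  - 1 +120/121  =  - 0.01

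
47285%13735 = 6080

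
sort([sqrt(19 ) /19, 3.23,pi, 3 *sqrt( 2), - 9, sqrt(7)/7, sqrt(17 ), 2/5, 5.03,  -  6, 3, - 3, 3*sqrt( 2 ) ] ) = [ - 9, - 6, - 3 , sqrt(  19)/19, sqrt( 7) /7, 2/5,3, pi, 3.23, sqrt(17 ), 3*sqrt( 2),3*sqrt(2), 5.03]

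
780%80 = 60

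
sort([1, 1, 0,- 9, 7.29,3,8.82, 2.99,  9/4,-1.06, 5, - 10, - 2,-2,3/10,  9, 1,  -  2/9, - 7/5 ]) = [ - 10,-9,- 2,-2, - 7/5, - 1.06, - 2/9,0, 3/10, 1,1, 1,9/4, 2.99, 3, 5,7.29,8.82, 9 ]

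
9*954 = 8586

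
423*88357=37375011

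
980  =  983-3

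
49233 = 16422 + 32811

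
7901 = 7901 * 1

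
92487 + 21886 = 114373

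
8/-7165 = -8/7165 = -0.00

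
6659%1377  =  1151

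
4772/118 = 2386/59 = 40.44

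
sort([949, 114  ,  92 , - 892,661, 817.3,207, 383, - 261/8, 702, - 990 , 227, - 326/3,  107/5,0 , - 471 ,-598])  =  [ - 990,-892,  -  598,  -  471, - 326/3, - 261/8, 0,107/5, 92, 114, 207 , 227 , 383,661, 702 , 817.3, 949 ]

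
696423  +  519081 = 1215504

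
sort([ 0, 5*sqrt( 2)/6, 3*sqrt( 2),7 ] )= [ 0, 5*sqrt(2 )/6, 3* sqrt( 2 ), 7 ] 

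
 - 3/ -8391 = 1/2797 =0.00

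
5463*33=180279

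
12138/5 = 12138/5 = 2427.60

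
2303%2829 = 2303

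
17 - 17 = 0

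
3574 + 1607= 5181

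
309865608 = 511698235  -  201832627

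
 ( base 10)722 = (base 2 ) 1011010010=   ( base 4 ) 23102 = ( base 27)QK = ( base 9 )882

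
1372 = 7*196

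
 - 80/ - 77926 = 40/38963 = 0.00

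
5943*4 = 23772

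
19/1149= 19/1149=0.02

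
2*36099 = 72198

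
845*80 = 67600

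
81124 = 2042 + 79082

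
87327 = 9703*9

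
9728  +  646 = 10374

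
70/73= 70/73 = 0.96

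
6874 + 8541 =15415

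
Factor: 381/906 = 2^( - 1) * 127^1*151^ ( - 1) = 127/302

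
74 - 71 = 3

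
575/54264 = 575/54264 = 0.01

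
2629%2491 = 138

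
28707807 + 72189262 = 100897069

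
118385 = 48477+69908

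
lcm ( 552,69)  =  552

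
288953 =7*41279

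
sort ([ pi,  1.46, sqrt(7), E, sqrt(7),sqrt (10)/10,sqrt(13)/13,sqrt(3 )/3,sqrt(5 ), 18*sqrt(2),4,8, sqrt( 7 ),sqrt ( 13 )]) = [ sqrt ( 13)/13,sqrt( 10 )/10,sqrt( 3 )/3,1.46,sqrt ( 5 ),sqrt ( 7), sqrt(7 ), sqrt( 7), E,  pi, sqrt(13),4,8, 18*sqrt(2)]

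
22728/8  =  2841 = 2841.00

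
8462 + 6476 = 14938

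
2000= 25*80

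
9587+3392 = 12979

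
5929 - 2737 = 3192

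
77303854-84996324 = -7692470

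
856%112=72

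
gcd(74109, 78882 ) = 3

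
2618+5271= 7889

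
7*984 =6888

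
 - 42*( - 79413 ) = 3335346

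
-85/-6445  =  17/1289  =  0.01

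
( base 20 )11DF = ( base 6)104055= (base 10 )8675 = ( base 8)20743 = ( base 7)34202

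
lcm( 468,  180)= 2340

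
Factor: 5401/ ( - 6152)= - 2^( - 3)*11^1 *491^1*769^( - 1)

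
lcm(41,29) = 1189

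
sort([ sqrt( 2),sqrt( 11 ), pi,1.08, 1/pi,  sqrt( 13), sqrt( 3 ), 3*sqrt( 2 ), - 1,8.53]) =[-1, 1/pi,1.08, sqrt( 2 ),sqrt( 3 ),pi,sqrt ( 11 ),  sqrt ( 13),3* sqrt(2), 8.53]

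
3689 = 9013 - 5324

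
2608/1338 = 1 + 635/669 = 1.95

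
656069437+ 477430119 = 1133499556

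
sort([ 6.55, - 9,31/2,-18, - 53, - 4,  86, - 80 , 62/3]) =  [  -  80, - 53,-18, - 9,  -  4, 6.55,31/2, 62/3,86] 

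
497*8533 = 4240901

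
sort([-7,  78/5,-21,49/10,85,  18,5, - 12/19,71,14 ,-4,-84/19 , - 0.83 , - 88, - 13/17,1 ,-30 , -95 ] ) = [-95,  -  88, - 30 , - 21, - 7,- 84/19 , - 4,-0.83, - 13/17,  -  12/19 , 1, 49/10, 5, 14,78/5,18,  71 , 85]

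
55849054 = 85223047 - 29373993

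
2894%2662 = 232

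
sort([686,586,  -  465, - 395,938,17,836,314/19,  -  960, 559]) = [- 960, - 465, - 395,  314/19,17,559,586,686,  836, 938]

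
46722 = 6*7787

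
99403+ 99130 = 198533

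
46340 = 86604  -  40264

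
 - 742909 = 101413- 844322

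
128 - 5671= - 5543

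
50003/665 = 50003/665 = 75.19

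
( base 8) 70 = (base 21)2e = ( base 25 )26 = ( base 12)48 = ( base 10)56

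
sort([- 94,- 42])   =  [ - 94, - 42] 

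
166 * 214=35524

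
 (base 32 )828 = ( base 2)10000001001000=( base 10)8264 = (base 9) 12302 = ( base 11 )6233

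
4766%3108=1658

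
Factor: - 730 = -2^1*5^1 * 73^1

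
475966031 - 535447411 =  - 59481380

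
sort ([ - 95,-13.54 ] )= [ - 95, - 13.54] 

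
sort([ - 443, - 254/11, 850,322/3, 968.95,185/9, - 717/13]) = [ - 443,-717/13,- 254/11, 185/9, 322/3,850,968.95 ] 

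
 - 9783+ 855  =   - 8928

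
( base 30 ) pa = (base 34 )mc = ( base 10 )760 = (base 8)1370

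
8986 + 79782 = 88768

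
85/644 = 85/644 = 0.13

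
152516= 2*76258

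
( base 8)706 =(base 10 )454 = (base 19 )14h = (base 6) 2034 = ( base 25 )I4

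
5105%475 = 355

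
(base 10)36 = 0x24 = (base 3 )1100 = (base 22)1E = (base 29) 17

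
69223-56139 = 13084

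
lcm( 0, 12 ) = 0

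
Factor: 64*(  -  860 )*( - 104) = 2^11 * 5^1*13^1 * 43^1=   5724160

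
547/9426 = 547/9426=0.06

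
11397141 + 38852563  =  50249704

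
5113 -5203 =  - 90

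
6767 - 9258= - 2491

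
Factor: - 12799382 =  - 2^1*29^1*73^1*3023^1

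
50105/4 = 50105/4  =  12526.25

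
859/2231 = 859/2231= 0.39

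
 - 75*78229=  - 5867175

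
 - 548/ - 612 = 137/153= 0.90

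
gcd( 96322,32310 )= 2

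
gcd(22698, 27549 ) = 9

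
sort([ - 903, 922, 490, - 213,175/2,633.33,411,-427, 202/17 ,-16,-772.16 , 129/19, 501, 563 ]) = [ - 903,  -  772.16,-427, - 213 , - 16, 129/19, 202/17, 175/2, 411,490,  501, 563,633.33,922 ] 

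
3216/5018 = 1608/2509  =  0.64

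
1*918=918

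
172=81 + 91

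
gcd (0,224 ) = 224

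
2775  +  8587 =11362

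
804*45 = 36180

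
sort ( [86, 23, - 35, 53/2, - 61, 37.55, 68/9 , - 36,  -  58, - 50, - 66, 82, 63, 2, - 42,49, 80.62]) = [ - 66, - 61 , - 58, - 50, - 42,-36,-35,2, 68/9, 23,53/2 , 37.55,49, 63, 80.62, 82, 86 ] 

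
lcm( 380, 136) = 12920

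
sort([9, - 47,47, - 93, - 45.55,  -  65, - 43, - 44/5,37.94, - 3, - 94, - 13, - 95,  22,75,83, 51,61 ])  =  [ - 95, - 94, - 93, - 65 ,- 47, - 45.55 , - 43, - 13,-44/5,-3 , 9,22,37.94, 47, 51, 61 , 75 , 83 ] 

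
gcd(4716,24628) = 524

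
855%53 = 7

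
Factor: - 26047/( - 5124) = 61/12 = 2^( - 2)* 3^(  -  1 )*61^1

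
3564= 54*66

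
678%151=74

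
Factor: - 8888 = -2^3*11^1*101^1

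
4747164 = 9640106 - 4892942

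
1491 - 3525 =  - 2034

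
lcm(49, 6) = 294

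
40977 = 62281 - 21304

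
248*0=0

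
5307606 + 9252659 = 14560265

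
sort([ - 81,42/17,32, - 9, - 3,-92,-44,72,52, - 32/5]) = [ - 92, - 81,-44, - 9, - 32/5, - 3,42/17, 32,52, 72]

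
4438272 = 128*34674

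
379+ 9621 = 10000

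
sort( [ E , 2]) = [2,E] 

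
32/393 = 32/393 = 0.08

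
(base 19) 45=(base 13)63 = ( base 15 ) 56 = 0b1010001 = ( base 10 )81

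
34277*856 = 29341112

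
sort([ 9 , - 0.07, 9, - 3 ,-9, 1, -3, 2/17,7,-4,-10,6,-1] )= [ - 10,-9,- 4, - 3, - 3, - 1, - 0.07, 2/17, 1,  6,  7, 9, 9]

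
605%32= 29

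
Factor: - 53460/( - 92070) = 2^1*3^2*31^(  -  1 ) = 18/31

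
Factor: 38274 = 2^1*3^1*6379^1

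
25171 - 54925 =-29754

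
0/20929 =0= 0.00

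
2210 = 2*1105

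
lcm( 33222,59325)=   830550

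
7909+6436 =14345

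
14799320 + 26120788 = 40920108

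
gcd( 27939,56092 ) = 1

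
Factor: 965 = 5^1*193^1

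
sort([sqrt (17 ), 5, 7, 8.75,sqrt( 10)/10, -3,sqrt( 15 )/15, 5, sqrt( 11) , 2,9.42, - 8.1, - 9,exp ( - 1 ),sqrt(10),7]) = [ - 9, - 8.1, - 3, sqrt(15)/15, sqrt(10 ) /10, exp( - 1),2,  sqrt( 10 ) , sqrt( 11 ), sqrt(17 ), 5, 5, 7,7,8.75, 9.42]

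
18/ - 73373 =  - 1 + 73355/73373 = - 0.00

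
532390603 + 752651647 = 1285042250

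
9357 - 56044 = -46687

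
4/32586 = 2/16293  =  0.00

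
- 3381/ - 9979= 3381/9979  =  0.34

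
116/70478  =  58/35239 = 0.00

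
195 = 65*3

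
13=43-30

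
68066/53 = 68066/53 = 1284.26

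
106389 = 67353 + 39036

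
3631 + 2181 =5812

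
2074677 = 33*62869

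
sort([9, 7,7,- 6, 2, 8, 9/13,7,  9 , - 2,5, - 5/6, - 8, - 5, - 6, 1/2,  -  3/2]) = [ - 8  ,-6 ,-6,- 5,  -  2,-3/2, - 5/6, 1/2, 9/13, 2, 5, 7, 7, 7,8, 9, 9]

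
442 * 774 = 342108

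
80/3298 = 40/1649 = 0.02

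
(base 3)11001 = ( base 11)9a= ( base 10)109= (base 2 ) 1101101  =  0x6D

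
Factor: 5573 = 5573^1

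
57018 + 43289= 100307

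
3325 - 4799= - 1474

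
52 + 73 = 125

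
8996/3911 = 8996/3911 = 2.30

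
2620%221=189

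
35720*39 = 1393080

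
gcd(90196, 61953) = 1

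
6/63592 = 3/31796 = 0.00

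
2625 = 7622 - 4997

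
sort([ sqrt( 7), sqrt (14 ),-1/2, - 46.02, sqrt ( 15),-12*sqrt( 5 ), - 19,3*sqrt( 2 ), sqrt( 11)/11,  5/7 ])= [ - 46.02,  -  12* sqrt(5), - 19,  -  1/2, sqrt( 11)/11, 5/7 , sqrt( 7), sqrt ( 14), sqrt( 15), 3*sqrt ( 2)] 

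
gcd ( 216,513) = 27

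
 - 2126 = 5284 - 7410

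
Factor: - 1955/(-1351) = 5^1*7^(  -  1 )*17^1 *23^1*193^ ( - 1) 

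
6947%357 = 164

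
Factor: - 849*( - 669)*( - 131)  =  -74405511 = -3^2*131^1 * 223^1 * 283^1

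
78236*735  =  57503460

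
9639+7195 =16834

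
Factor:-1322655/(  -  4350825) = 3^ ( -1)*5^( -1)*61^ ( - 1)*317^( - 1)*88177^1 = 88177/290055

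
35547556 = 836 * 42521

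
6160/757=6160/757 =8.14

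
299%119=61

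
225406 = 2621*86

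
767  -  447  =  320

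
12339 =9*1371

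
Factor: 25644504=2^3 *3^1*983^1*1087^1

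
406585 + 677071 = 1083656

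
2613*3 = 7839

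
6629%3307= 15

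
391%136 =119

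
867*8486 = 7357362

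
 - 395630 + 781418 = 385788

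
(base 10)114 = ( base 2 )1110010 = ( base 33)3f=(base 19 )60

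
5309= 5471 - 162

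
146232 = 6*24372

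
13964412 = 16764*833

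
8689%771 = 208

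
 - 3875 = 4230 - 8105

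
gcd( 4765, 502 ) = 1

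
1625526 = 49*33174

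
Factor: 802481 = 97^1*8273^1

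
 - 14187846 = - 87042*163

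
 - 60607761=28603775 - 89211536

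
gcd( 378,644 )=14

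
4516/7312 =1129/1828 = 0.62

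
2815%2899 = 2815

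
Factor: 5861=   5861^1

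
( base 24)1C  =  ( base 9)40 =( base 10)36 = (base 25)1B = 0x24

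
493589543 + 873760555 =1367350098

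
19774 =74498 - 54724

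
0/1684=0 = 0.00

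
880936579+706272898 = 1587209477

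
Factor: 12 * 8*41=2^5 * 3^1*41^1=3936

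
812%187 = 64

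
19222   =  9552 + 9670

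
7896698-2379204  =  5517494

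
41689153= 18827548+22861605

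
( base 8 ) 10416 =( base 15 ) 1461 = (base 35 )3JQ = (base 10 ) 4366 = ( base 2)1000100001110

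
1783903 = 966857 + 817046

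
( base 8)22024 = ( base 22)j1i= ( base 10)9236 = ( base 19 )16B2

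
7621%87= 52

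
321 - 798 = -477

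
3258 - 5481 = -2223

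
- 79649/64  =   - 1245 + 31/64 = - 1244.52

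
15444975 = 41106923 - 25661948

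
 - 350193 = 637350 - 987543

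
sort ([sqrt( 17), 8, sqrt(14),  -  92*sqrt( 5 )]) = [-92*sqrt( 5), sqrt( 14) , sqrt(17), 8]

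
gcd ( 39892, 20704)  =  4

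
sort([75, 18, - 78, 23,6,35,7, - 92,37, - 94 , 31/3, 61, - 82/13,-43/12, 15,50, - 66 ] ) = [ - 94, - 92,  -  78, - 66, - 82/13, - 43/12,6 , 7, 31/3,15  ,  18,23, 35,37,  50, 61, 75] 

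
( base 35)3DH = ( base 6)31111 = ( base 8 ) 10063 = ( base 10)4147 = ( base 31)49O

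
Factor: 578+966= 2^3* 193^1= 1544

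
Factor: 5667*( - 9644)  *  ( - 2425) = 132532428900 =2^2*3^1*5^2*97^1*1889^1*2411^1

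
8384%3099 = 2186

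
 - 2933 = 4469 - 7402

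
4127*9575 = 39516025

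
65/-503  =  - 65/503 = - 0.13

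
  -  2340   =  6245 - 8585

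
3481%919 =724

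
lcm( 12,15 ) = 60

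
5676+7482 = 13158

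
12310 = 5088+7222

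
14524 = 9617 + 4907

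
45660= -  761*( - 60) 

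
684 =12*57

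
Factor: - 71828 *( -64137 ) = 4606832436 = 2^2 * 3^1 * 17957^1*21379^1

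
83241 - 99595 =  - 16354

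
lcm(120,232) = 3480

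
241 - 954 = -713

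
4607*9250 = 42614750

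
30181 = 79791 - 49610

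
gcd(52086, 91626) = 6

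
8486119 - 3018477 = 5467642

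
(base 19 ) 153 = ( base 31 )ep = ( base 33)DU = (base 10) 459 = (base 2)111001011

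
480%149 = 33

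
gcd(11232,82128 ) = 48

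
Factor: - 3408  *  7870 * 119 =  - 2^5*3^1 * 5^1 * 7^1*17^1*71^1  *787^1 = - 3191694240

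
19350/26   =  9675/13 = 744.23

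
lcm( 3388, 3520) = 271040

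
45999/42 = 1095+ 3/14 = 1095.21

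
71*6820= 484220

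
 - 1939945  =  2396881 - 4336826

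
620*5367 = 3327540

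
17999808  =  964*18672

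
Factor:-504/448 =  - 2^( - 3)*3^2 = - 9/8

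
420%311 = 109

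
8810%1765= 1750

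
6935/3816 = 6935/3816 = 1.82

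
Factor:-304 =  - 2^4*19^1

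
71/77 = 71/77 = 0.92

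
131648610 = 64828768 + 66819842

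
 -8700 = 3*( - 2900)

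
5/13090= 1/2618=0.00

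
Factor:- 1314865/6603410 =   -  262973/1320682 = - 2^( - 1 )*11^( -1 )*17^1*31^1*173^(  -  1 )*347^( - 1)*499^1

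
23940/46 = 520  +  10/23  =  520.43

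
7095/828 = 2365/276  =  8.57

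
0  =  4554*0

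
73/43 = 1 + 30/43=1.70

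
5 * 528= 2640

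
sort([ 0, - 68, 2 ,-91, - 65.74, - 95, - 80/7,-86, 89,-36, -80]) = [ - 95,-91 ,-86,- 80,-68,- 65.74,-36, - 80/7, 0,2, 89] 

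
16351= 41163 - 24812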